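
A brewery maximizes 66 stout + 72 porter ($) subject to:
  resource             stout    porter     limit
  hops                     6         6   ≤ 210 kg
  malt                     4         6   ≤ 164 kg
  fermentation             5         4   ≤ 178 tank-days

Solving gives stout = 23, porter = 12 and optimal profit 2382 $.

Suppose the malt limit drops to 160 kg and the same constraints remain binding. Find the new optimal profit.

Check each constraint at x*: hops 210/210 (tight); malt 164/164 (tight); fermentation 163/178 (slack 15).
Slack constraints have shadow price 0 (complementary slackness).
The binding rows give the dual system: 6·y_hops + 4·y_malt = 66 and 6·y_hops + 6·y_malt = 72.
→ y_hops = 9 and y_malt = 3.
Δz = y_malt·Δb = 3 × (-4) = -12, so new z* = 2382 − 12 = 2370.

2370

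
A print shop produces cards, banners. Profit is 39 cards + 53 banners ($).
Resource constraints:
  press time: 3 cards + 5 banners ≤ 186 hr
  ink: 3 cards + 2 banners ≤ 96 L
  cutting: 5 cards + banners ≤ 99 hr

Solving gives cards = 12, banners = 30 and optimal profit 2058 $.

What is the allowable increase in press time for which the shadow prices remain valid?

Binding constraints: press time, ink. The basis is B = [[3,5],[3,2]] with det -9.
Per unit increase in press time, x* moves by d = (-0.2222, 0.3333).
The basis stays optimal until cards reaches 0; allowable increase = 54 hr.

54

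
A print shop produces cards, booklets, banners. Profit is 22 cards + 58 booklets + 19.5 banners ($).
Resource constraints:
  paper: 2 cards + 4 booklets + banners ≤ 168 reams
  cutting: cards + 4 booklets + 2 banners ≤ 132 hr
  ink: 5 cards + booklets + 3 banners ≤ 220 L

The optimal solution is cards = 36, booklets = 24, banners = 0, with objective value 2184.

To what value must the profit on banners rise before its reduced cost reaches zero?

21.5

Check each constraint at x*: paper 168/168 (tight); cutting 132/132 (tight); ink 204/220 (slack 16).
By complementary slackness, y = 0 for the non-binding constraint.
Dual feasibility on the basic columns requires 2·y_paper + 1·y_cutting = 22, 4·y_paper + 4·y_cutting = 58.
→ y_paper = 7.5 and y_cutting = 7.
banners enters the basis when its profit ≥ yᵀa₃ = 7.5·1 + 7·2 = 21.5.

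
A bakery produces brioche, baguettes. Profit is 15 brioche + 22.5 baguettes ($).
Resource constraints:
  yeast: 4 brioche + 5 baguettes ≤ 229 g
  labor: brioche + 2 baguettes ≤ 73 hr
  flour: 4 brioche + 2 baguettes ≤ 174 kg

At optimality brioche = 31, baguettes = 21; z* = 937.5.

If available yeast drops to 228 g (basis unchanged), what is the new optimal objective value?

935

Binding: yeast and labor. Non-binding: flour (8 unused).
By complementary slackness, y = 0 for the non-binding constraint.
From A_Bᵀ y = c: 4·y_yeast + 1·y_labor = 15; 5·y_yeast + 2·y_labor = 22.5.
Solving: y_yeast = 2.5, y_labor = 5.
Δz = y_yeast·Δb = 2.5 × (-1) = -2.5, so new z* = 937.5 − 2.5 = 935.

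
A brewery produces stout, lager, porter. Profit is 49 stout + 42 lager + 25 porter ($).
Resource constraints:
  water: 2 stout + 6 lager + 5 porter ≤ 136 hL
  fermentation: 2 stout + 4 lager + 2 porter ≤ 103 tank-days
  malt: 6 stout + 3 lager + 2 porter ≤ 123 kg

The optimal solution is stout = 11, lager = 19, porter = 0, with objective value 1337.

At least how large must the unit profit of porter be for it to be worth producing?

Binding: water and malt. Non-binding: fermentation (5 unused).
Slack constraints have shadow price 0 (complementary slackness).
The binding rows give the dual system: 2·y_water + 6·y_malt = 49 and 6·y_water + 3·y_malt = 42.
Solving: y_water = 3.5, y_malt = 7.
porter enters the basis when its profit ≥ yᵀa₃ = 3.5·5 + 7·2 = 31.5.

31.5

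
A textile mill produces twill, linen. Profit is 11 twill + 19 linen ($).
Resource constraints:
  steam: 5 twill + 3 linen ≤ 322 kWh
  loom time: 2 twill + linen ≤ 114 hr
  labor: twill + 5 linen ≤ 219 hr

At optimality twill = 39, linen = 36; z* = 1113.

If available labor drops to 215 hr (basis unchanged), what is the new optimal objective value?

At the optimum: steam uses 303 of 322 (slack = 19); loom time uses 114 of 114 (binding); labor uses 219 of 219 (binding).
Since steam is not tight, its dual is 0.
Dual feasibility on the basic columns requires 2·y_loom time + 1·y_labor = 11, 1·y_loom time + 5·y_labor = 19.
This yields shadow prices y_loom time = 4, y_labor = 3.
Δz = y_labor·Δb = 3 × (-4) = -12, so new z* = 1113 − 12 = 1101.

1101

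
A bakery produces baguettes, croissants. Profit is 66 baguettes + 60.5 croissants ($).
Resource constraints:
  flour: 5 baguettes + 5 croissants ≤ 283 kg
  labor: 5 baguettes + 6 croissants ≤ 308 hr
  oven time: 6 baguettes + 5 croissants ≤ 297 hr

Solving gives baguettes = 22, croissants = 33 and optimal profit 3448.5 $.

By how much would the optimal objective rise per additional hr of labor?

At the optimum: flour uses 275 of 283 (slack = 8); labor uses 308 of 308 (binding); oven time uses 297 of 297 (binding).
By complementary slackness, y = 0 for the non-binding constraint.
From A_Bᵀ y = c: 5·y_labor + 6·y_oven time = 66; 6·y_labor + 5·y_oven time = 60.5.
Solving: y_labor = 3, y_oven time = 8.5.
Shadow price of labor = 3.

3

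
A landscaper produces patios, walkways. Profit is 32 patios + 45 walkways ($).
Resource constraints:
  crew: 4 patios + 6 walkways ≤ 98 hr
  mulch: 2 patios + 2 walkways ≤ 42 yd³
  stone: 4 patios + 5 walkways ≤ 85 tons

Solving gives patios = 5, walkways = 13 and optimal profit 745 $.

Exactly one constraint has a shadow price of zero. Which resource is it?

mulch

crew: 98/98 (binding)
mulch: 36/42 (slack 6)
stone: 85/85 (binding)
By complementary slackness, a constraint with positive slack has shadow price 0 → mulch.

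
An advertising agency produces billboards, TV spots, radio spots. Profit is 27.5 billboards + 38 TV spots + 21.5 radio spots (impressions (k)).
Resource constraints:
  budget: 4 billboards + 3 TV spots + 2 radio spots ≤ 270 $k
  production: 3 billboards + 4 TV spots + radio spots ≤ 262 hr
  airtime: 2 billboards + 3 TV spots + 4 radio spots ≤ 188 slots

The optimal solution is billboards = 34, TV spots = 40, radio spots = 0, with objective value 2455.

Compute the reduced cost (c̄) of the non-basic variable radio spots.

-1

Binding: production and airtime. Non-binding: budget (14 unused).
By complementary slackness, y = 0 for the non-binding constraint.
The binding rows give the dual system: 3·y_production + 2·y_airtime = 27.5 and 4·y_production + 3·y_airtime = 38.
Solving: y_production = 6.5, y_airtime = 4.
Reduced cost of radio spots: c₃ − yᵀa₃ = 21.5 − (6.5·1 + 4·4) = 21.5 − 22.5 = -1.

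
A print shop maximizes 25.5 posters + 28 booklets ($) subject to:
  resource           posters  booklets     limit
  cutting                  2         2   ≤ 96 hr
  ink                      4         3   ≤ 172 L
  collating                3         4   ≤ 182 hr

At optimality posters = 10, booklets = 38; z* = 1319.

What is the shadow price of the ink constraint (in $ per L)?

0

Check each constraint at x*: cutting 96/96 (tight); ink 154/172 (slack 18); collating 182/182 (tight).
Slack constraints have shadow price 0 (complementary slackness).
From A_Bᵀ y = c: 2·y_cutting + 3·y_collating = 25.5; 2·y_cutting + 4·y_collating = 28.
Solving: y_cutting = 9, y_collating = 2.5.
Shadow price of ink = 0.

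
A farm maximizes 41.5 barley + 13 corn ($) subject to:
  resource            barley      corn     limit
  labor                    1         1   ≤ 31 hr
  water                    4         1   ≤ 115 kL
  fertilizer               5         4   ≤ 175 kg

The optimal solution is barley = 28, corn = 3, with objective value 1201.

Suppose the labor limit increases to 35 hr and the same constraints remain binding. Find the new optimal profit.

At the optimum: labor uses 31 of 31 (binding); water uses 115 of 115 (binding); fertilizer uses 152 of 175 (slack = 23).
Since fertilizer is not tight, its dual is 0.
From A_Bᵀ y = c: 1·y_labor + 4·y_water = 41.5; 1·y_labor + 1·y_water = 13.
Solving: y_labor = 3.5, y_water = 9.5.
Δz = y_labor·Δb = 3.5 × (4) = 14, so new z* = 1201 + 14 = 1215.

1215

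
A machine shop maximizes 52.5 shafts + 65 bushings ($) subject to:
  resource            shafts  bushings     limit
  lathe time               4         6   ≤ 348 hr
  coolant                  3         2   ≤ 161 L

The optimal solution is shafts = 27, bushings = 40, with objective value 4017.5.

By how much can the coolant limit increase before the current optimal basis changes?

100

Binding constraints: lathe time, coolant. The basis is B = [[4,6],[3,2]] with det -10.
Per unit increase in coolant, x* moves by d = (0.6, -0.4).
The basis stays optimal until bushings reaches 0; allowable increase = 100 L.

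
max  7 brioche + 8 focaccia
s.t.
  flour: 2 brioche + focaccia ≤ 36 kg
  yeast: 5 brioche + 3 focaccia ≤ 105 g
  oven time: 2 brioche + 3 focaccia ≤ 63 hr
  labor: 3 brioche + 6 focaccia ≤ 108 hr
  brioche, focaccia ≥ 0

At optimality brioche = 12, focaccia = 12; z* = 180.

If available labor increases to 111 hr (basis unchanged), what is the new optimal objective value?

183

At the optimum: flour uses 36 of 36 (binding); yeast uses 96 of 105 (slack = 9); oven time uses 60 of 63 (slack = 3); labor uses 108 of 108 (binding).
Since yeast, oven time are not tight, their duals are 0.
From A_Bᵀ y = c: 2·y_flour + 3·y_labor = 7; 1·y_flour + 6·y_labor = 8.
Solving: y_flour = 2, y_labor = 1.
Δz = y_labor·Δb = 1 × (3) = 3, so new z* = 180 + 3 = 183.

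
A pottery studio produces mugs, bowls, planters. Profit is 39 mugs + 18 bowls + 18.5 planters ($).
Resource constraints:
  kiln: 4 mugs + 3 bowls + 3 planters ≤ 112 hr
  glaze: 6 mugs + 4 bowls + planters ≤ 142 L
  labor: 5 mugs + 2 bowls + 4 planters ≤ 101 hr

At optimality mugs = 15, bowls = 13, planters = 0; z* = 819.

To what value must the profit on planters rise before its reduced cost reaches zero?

At the optimum: kiln uses 99 of 112 (slack = 13); glaze uses 142 of 142 (binding); labor uses 101 of 101 (binding).
By complementary slackness, y = 0 for the non-binding constraint.
Dual feasibility on the basic columns requires 6·y_glaze + 5·y_labor = 39, 4·y_glaze + 2·y_labor = 18.
This yields shadow prices y_glaze = 1.5, y_labor = 6.
planters enters the basis when its profit ≥ yᵀa₃ = 1.5·1 + 6·4 = 25.5.

25.5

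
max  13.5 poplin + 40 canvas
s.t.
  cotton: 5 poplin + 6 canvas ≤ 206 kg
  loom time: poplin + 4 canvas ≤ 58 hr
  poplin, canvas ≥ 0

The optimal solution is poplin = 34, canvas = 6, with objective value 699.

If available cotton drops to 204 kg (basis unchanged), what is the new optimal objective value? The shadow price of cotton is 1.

697

Δb = -2, so new z* = 699 + (1)·(-2) = 699 − 2 = 697.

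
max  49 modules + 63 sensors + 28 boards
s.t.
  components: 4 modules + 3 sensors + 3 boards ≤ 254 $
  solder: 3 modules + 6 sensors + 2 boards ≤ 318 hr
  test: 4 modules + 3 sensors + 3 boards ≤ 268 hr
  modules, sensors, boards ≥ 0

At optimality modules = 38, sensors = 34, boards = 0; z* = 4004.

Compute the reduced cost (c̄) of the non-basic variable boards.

Binding: components and solder. Non-binding: test (14 unused).
Slack constraints have shadow price 0 (complementary slackness).
The binding rows give the dual system: 4·y_components + 3·y_solder = 49 and 3·y_components + 6·y_solder = 63.
Solving: y_components = 7, y_solder = 7.
Reduced cost of boards: c₃ − yᵀa₃ = 28 − (7·3 + 7·2) = 28 − 35 = -7.

-7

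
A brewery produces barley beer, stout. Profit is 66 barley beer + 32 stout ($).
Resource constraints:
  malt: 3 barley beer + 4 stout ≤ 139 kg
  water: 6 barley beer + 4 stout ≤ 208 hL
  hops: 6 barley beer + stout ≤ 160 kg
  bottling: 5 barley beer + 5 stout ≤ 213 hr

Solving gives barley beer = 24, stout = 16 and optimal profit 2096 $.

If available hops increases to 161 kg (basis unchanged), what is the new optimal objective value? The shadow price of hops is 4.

2100

Δb = 1, so new z* = 2096 + (4)·(1) = 2096 + 4 = 2100.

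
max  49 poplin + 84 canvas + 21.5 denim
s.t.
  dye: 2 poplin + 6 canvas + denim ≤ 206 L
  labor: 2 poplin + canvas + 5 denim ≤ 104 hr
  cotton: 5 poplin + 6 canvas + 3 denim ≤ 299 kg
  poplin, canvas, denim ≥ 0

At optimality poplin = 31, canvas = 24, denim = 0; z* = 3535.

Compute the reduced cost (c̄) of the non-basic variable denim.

Binding: dye and cotton. Non-binding: labor (18 unused).
Slack constraints have shadow price 0 (complementary slackness).
The binding rows give the dual system: 2·y_dye + 5·y_cotton = 49 and 6·y_dye + 6·y_cotton = 84.
Solving: y_dye = 7, y_cotton = 7.
Reduced cost of denim: c₃ − yᵀa₃ = 21.5 − (7·1 + 7·3) = 21.5 − 28 = -6.5.

-6.5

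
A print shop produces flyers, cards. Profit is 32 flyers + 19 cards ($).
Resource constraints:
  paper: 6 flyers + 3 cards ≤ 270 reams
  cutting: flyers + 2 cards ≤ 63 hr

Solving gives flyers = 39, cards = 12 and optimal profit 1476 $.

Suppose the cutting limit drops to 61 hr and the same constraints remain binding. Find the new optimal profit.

1472

At the optimum: paper uses 270 of 270 (binding); cutting uses 63 of 63 (binding).
The binding rows give the dual system: 6·y_paper + 1·y_cutting = 32 and 3·y_paper + 2·y_cutting = 19.
This yields shadow prices y_paper = 5, y_cutting = 2.
Δz = y_cutting·Δb = 2 × (-2) = -4, so new z* = 1476 − 4 = 1472.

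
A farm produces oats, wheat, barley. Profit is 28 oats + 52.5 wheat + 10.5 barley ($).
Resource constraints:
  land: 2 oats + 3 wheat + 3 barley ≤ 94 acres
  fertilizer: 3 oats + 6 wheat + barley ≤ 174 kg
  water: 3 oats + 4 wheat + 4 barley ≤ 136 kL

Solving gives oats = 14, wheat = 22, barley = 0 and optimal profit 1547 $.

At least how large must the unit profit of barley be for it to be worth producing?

17.5

Check each constraint at x*: land 94/94 (tight); fertilizer 174/174 (tight); water 130/136 (slack 6).
Since water is not tight, its dual is 0.
Dual feasibility on the basic columns requires 2·y_land + 3·y_fertilizer = 28, 3·y_land + 6·y_fertilizer = 52.5.
This yields shadow prices y_land = 3.5, y_fertilizer = 7.
barley enters the basis when its profit ≥ yᵀa₃ = 3.5·3 + 7·1 = 17.5.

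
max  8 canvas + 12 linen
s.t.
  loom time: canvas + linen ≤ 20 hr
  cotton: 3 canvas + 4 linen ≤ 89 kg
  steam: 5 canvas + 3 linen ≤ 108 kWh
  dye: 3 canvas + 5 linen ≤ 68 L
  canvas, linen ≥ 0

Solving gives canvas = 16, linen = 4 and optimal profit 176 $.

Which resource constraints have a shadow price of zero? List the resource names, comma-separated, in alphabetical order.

cotton, steam

loom time: 20/20 (binding)
cotton: 64/89 (slack 25)
steam: 92/108 (slack 16)
dye: 68/68 (binding)
By complementary slackness, a constraint with positive slack has shadow price 0 → cotton, steam.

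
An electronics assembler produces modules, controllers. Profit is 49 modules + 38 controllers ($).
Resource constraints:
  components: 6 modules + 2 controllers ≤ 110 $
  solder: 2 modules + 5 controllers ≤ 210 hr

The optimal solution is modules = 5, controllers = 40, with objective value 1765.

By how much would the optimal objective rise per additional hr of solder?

Check each constraint at x*: components 110/110 (tight); solder 210/210 (tight).
Dual feasibility on the basic columns requires 6·y_components + 2·y_solder = 49, 2·y_components + 5·y_solder = 38.
Solving: y_components = 6.5, y_solder = 5.
Shadow price of solder = 5.

5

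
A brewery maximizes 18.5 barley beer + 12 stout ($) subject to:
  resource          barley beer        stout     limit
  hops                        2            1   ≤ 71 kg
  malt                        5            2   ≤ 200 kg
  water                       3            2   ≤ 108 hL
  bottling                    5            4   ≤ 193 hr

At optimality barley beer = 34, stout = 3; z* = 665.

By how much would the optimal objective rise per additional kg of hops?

1

Check each constraint at x*: hops 71/71 (tight); malt 176/200 (slack 24); water 108/108 (tight); bottling 182/193 (slack 11).
By complementary slackness, y = 0 for the non-binding constraints.
The binding rows give the dual system: 2·y_hops + 3·y_water = 18.5 and 1·y_hops + 2·y_water = 12.
This yields shadow prices y_hops = 1, y_water = 5.5.
Shadow price of hops = 1.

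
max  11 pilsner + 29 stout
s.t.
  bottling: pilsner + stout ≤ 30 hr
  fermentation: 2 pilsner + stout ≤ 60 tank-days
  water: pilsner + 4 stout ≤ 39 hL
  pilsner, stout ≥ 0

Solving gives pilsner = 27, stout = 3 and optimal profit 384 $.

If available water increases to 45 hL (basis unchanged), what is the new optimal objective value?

Binding: bottling and water. Non-binding: fermentation (3 unused).
By complementary slackness, y = 0 for the non-binding constraint.
The binding rows give the dual system: 1·y_bottling + 1·y_water = 11 and 1·y_bottling + 4·y_water = 29.
Solving: y_bottling = 5, y_water = 6.
Δz = y_water·Δb = 6 × (6) = 36, so new z* = 384 + 36 = 420.

420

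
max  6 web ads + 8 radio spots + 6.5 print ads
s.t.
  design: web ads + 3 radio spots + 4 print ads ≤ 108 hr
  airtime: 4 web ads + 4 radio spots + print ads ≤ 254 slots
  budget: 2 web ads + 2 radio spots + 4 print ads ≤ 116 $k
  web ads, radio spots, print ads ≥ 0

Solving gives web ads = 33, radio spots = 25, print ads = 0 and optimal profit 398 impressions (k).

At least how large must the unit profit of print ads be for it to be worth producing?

At the optimum: design uses 108 of 108 (binding); airtime uses 232 of 254 (slack = 22); budget uses 116 of 116 (binding).
Since airtime is not tight, its dual is 0.
Dual feasibility on the basic columns requires 1·y_design + 2·y_budget = 6, 3·y_design + 2·y_budget = 8.
This yields shadow prices y_design = 1, y_budget = 2.5.
print ads enters the basis when its profit ≥ yᵀa₃ = 1·4 + 2.5·4 = 14.

14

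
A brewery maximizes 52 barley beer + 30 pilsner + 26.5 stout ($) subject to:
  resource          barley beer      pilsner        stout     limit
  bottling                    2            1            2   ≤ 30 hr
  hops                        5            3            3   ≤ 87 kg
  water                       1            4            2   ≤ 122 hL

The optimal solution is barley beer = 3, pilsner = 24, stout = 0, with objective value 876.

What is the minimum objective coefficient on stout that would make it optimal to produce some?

36

Binding: bottling and hops. Non-binding: water (23 unused).
Slack constraints have shadow price 0 (complementary slackness).
The binding rows give the dual system: 2·y_bottling + 5·y_hops = 52 and 1·y_bottling + 3·y_hops = 30.
This yields shadow prices y_bottling = 6, y_hops = 8.
stout enters the basis when its profit ≥ yᵀa₃ = 6·2 + 8·3 = 36.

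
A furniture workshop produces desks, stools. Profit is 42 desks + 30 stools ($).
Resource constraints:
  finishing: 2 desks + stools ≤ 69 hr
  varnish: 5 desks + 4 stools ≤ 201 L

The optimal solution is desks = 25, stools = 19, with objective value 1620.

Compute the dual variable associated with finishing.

Both finishing and varnish are binding at x*.
The binding rows give the dual system: 2·y_finishing + 5·y_varnish = 42 and 1·y_finishing + 4·y_varnish = 30.
This yields shadow prices y_finishing = 6, y_varnish = 6.
Shadow price of finishing = 6.

6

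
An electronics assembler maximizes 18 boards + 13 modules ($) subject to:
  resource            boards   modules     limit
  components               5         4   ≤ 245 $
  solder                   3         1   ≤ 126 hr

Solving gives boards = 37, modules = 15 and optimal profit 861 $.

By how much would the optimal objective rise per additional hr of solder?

At the optimum: components uses 245 of 245 (binding); solder uses 126 of 126 (binding).
The binding rows give the dual system: 5·y_components + 3·y_solder = 18 and 4·y_components + 1·y_solder = 13.
Solving: y_components = 3, y_solder = 1.
Shadow price of solder = 1.

1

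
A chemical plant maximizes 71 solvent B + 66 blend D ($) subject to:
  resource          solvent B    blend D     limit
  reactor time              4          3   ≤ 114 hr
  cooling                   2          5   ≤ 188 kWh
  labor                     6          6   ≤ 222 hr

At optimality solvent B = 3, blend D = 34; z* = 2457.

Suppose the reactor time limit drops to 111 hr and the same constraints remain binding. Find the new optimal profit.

2442

Binding: reactor time and labor. Non-binding: cooling (12 unused).
Since cooling is not tight, its dual is 0.
From A_Bᵀ y = c: 4·y_reactor time + 6·y_labor = 71; 3·y_reactor time + 6·y_labor = 66.
Solving: y_reactor time = 5, y_labor = 8.5.
Δz = y_reactor time·Δb = 5 × (-3) = -15, so new z* = 2457 − 15 = 2442.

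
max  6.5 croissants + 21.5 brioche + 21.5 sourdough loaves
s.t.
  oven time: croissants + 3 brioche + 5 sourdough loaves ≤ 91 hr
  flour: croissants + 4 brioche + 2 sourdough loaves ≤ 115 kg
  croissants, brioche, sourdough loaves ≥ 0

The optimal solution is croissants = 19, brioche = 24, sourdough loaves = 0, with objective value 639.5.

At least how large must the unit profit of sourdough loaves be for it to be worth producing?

Both oven time and flour are binding at x*.
Dual feasibility on the basic columns requires 1·y_oven time + 1·y_flour = 6.5, 3·y_oven time + 4·y_flour = 21.5.
This yields shadow prices y_oven time = 4.5, y_flour = 2.
sourdough loaves enters the basis when its profit ≥ yᵀa₃ = 4.5·5 + 2·2 = 26.5.

26.5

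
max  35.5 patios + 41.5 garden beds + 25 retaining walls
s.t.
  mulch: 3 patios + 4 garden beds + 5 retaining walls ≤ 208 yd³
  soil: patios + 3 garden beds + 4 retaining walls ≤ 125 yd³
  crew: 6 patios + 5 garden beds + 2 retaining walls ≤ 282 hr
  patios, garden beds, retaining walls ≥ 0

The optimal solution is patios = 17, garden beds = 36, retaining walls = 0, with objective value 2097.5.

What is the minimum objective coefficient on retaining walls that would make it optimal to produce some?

Binding: soil and crew. Non-binding: mulch (13 unused).
Slack constraints have shadow price 0 (complementary slackness).
The binding rows give the dual system: 1·y_soil + 6·y_crew = 35.5 and 3·y_soil + 5·y_crew = 41.5.
Solving: y_soil = 5.5, y_crew = 5.
retaining walls enters the basis when its profit ≥ yᵀa₃ = 5.5·4 + 5·2 = 32.

32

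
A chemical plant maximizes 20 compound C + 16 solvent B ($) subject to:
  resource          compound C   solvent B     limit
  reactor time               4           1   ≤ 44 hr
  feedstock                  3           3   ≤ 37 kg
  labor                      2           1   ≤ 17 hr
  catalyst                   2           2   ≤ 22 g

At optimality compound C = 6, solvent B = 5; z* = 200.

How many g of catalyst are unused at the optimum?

0

catalyst used = 2·6 + 2·5 = 22; slack = 22 − 22 = 0.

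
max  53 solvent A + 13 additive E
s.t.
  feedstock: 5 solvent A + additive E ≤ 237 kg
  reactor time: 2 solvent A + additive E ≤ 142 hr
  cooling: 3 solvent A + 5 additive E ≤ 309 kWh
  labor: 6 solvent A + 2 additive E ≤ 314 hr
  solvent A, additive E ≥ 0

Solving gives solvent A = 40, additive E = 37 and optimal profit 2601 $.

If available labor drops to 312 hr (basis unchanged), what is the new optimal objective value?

Binding: feedstock and labor. Non-binding: reactor time (25 unused), cooling (4 unused).
By complementary slackness, y = 0 for the non-binding constraints.
The binding rows give the dual system: 5·y_feedstock + 6·y_labor = 53 and 1·y_feedstock + 2·y_labor = 13.
This yields shadow prices y_feedstock = 7, y_labor = 3.
Δz = y_labor·Δb = 3 × (-2) = -6, so new z* = 2601 − 6 = 2595.

2595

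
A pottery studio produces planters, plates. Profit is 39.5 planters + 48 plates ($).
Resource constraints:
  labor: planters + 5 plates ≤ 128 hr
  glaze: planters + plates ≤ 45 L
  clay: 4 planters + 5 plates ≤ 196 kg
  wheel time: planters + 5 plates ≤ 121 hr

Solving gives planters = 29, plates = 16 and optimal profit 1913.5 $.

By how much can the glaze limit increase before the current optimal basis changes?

4

Binding constraints: glaze, clay. The basis is B = [[1,1],[4,5]] with det 1.
Per unit increase in glaze, x* moves by d = (5, -4).
The basis stays optimal until plates reaches 0; allowable increase = 4 L.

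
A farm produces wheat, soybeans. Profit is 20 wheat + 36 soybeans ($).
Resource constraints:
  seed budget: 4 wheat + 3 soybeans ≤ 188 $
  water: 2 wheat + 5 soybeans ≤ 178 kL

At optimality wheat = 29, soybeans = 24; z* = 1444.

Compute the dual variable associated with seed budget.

Both seed budget and water are binding at x*.
From A_Bᵀ y = c: 4·y_seed budget + 2·y_water = 20; 3·y_seed budget + 5·y_water = 36.
This yields shadow prices y_seed budget = 2, y_water = 6.
Shadow price of seed budget = 2.

2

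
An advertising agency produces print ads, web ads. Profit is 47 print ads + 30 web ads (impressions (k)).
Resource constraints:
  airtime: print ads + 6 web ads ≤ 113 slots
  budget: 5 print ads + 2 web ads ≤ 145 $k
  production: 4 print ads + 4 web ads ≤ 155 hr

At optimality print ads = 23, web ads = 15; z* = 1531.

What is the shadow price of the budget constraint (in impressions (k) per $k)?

At the optimum: airtime uses 113 of 113 (binding); budget uses 145 of 145 (binding); production uses 152 of 155 (slack = 3).
Since production is not tight, its dual is 0.
From A_Bᵀ y = c: 1·y_airtime + 5·y_budget = 47; 6·y_airtime + 2·y_budget = 30.
This yields shadow prices y_airtime = 2, y_budget = 9.
Shadow price of budget = 9.

9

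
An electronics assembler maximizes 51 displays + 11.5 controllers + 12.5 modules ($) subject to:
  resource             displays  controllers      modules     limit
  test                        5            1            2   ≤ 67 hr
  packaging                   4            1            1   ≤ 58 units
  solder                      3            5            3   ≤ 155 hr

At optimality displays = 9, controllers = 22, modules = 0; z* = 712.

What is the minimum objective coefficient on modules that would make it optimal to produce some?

At the optimum: test uses 67 of 67 (binding); packaging uses 58 of 58 (binding); solder uses 137 of 155 (slack = 18).
Since solder is not tight, its dual is 0.
Dual feasibility on the basic columns requires 5·y_test + 4·y_packaging = 51, 1·y_test + 1·y_packaging = 11.5.
Solving: y_test = 5, y_packaging = 6.5.
modules enters the basis when its profit ≥ yᵀa₃ = 5·2 + 6.5·1 = 16.5.

16.5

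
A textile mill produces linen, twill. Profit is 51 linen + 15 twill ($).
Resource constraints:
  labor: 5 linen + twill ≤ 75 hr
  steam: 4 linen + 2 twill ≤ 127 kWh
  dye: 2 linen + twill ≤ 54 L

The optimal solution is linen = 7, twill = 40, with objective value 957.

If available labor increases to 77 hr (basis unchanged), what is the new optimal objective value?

971

At the optimum: labor uses 75 of 75 (binding); steam uses 108 of 127 (slack = 19); dye uses 54 of 54 (binding).
Since steam is not tight, its dual is 0.
From A_Bᵀ y = c: 5·y_labor + 2·y_dye = 51; 1·y_labor + 1·y_dye = 15.
→ y_labor = 7 and y_dye = 8.
Δz = y_labor·Δb = 7 × (2) = 14, so new z* = 957 + 14 = 971.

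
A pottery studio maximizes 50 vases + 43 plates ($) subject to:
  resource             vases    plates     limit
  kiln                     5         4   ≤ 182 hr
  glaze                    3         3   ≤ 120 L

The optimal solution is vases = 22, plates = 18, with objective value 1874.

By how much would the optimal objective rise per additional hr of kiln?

7

Check each constraint at x*: kiln 182/182 (tight); glaze 120/120 (tight).
From A_Bᵀ y = c: 5·y_kiln + 3·y_glaze = 50; 4·y_kiln + 3·y_glaze = 43.
Solving: y_kiln = 7, y_glaze = 5.
Shadow price of kiln = 7.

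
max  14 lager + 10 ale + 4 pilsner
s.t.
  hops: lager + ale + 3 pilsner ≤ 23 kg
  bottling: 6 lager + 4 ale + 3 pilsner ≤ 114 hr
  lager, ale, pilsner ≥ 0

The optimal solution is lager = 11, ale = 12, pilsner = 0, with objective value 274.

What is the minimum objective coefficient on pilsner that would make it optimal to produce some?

12

At the optimum: hops uses 23 of 23 (binding); bottling uses 114 of 114 (binding).
From A_Bᵀ y = c: 1·y_hops + 6·y_bottling = 14; 1·y_hops + 4·y_bottling = 10.
This yields shadow prices y_hops = 2, y_bottling = 2.
pilsner enters the basis when its profit ≥ yᵀa₃ = 2·3 + 2·3 = 12.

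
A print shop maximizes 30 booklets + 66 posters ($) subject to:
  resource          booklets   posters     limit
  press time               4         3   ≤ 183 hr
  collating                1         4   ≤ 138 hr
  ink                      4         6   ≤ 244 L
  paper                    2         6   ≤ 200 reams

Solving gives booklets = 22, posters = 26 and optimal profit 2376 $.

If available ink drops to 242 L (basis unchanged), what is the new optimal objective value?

2368

Check each constraint at x*: press time 166/183 (slack 17); collating 126/138 (slack 12); ink 244/244 (tight); paper 200/200 (tight).
By complementary slackness, y = 0 for the non-binding constraints.
The binding rows give the dual system: 4·y_ink + 2·y_paper = 30 and 6·y_ink + 6·y_paper = 66.
→ y_ink = 4 and y_paper = 7.
Δz = y_ink·Δb = 4 × (-2) = -8, so new z* = 2376 − 8 = 2368.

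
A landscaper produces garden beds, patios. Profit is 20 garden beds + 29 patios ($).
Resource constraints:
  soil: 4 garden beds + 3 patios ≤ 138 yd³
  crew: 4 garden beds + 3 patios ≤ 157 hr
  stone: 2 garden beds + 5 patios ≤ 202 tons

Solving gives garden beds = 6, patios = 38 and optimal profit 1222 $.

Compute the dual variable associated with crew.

At the optimum: soil uses 138 of 138 (binding); crew uses 138 of 157 (slack = 19); stone uses 202 of 202 (binding).
By complementary slackness, y = 0 for the non-binding constraint.
Dual feasibility on the basic columns requires 4·y_soil + 2·y_stone = 20, 3·y_soil + 5·y_stone = 29.
→ y_soil = 3 and y_stone = 4.
Shadow price of crew = 0.

0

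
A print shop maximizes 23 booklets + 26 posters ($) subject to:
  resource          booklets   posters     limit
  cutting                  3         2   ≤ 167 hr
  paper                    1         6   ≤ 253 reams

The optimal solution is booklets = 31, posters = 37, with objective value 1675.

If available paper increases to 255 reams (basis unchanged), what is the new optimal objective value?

1679

Both cutting and paper are binding at x*.
From A_Bᵀ y = c: 3·y_cutting + 1·y_paper = 23; 2·y_cutting + 6·y_paper = 26.
→ y_cutting = 7 and y_paper = 2.
Δz = y_paper·Δb = 2 × (2) = 4, so new z* = 1675 + 4 = 1679.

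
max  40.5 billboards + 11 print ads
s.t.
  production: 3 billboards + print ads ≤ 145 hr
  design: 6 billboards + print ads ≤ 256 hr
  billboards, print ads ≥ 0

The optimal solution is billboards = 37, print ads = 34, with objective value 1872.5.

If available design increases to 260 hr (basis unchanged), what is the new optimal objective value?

Both production and design are binding at x*.
Dual feasibility on the basic columns requires 3·y_production + 6·y_design = 40.5, 1·y_production + 1·y_design = 11.
→ y_production = 8.5 and y_design = 2.5.
Δz = y_design·Δb = 2.5 × (4) = 10, so new z* = 1872.5 + 10 = 1882.5.

1882.5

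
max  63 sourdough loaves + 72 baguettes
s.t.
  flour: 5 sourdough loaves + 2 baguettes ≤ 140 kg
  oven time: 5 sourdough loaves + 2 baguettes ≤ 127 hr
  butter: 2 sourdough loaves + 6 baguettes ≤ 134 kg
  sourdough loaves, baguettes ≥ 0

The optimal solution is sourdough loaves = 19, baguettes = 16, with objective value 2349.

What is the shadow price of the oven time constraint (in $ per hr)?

Check each constraint at x*: flour 127/140 (slack 13); oven time 127/127 (tight); butter 134/134 (tight).
By complementary slackness, y = 0 for the non-binding constraint.
The binding rows give the dual system: 5·y_oven time + 2·y_butter = 63 and 2·y_oven time + 6·y_butter = 72.
This yields shadow prices y_oven time = 9, y_butter = 9.
Shadow price of oven time = 9.

9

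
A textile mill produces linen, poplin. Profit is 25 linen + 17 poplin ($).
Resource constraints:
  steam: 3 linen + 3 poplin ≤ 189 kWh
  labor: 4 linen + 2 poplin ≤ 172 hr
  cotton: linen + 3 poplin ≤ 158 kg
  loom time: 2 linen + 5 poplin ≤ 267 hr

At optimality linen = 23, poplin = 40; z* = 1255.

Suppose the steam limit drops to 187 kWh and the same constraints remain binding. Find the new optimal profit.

1249

Binding: steam and labor. Non-binding: cotton (15 unused), loom time (21 unused).
By complementary slackness, y = 0 for the non-binding constraints.
The binding rows give the dual system: 3·y_steam + 4·y_labor = 25 and 3·y_steam + 2·y_labor = 17.
→ y_steam = 3 and y_labor = 4.
Δz = y_steam·Δb = 3 × (-2) = -6, so new z* = 1255 − 6 = 1249.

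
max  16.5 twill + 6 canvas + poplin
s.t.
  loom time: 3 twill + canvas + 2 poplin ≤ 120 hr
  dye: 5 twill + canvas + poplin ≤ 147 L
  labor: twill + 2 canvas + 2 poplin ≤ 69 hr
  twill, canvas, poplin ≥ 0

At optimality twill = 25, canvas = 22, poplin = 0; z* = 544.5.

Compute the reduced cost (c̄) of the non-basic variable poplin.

Check each constraint at x*: loom time 97/120 (slack 23); dye 147/147 (tight); labor 69/69 (tight).
By complementary slackness, y = 0 for the non-binding constraint.
From A_Bᵀ y = c: 5·y_dye + 1·y_labor = 16.5; 1·y_dye + 2·y_labor = 6.
→ y_dye = 3 and y_labor = 1.5.
Reduced cost of poplin: c₃ − yᵀa₃ = 1 − (3·1 + 1.5·2) = 1 − 6 = -5.

-5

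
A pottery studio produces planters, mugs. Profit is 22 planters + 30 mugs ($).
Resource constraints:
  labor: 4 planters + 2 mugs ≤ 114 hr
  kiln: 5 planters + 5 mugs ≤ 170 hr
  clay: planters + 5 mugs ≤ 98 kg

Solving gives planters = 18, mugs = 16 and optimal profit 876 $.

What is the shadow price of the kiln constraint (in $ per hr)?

Check each constraint at x*: labor 104/114 (slack 10); kiln 170/170 (tight); clay 98/98 (tight).
Slack constraints have shadow price 0 (complementary slackness).
From A_Bᵀ y = c: 5·y_kiln + 1·y_clay = 22; 5·y_kiln + 5·y_clay = 30.
→ y_kiln = 4 and y_clay = 2.
Shadow price of kiln = 4.

4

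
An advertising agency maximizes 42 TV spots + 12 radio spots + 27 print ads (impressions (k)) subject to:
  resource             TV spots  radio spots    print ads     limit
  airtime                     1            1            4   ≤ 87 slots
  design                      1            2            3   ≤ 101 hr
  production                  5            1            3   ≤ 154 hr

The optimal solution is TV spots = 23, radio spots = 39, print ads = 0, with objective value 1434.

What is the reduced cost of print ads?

Binding: design and production. Non-binding: airtime (25 unused).
Slack constraints have shadow price 0 (complementary slackness).
The binding rows give the dual system: 1·y_design + 5·y_production = 42 and 2·y_design + 1·y_production = 12.
Solving: y_design = 2, y_production = 8.
Reduced cost of print ads: c₃ − yᵀa₃ = 27 − (2·3 + 8·3) = 27 − 30 = -3.

-3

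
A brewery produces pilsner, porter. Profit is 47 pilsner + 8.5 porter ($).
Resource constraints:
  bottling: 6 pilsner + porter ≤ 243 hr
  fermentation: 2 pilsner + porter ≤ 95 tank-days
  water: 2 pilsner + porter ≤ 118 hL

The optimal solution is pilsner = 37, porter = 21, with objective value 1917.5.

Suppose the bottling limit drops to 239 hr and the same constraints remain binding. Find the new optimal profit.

1887.5

Binding: bottling and fermentation. Non-binding: water (23 unused).
Since water is not tight, its dual is 0.
From A_Bᵀ y = c: 6·y_bottling + 2·y_fermentation = 47; 1·y_bottling + 1·y_fermentation = 8.5.
This yields shadow prices y_bottling = 7.5, y_fermentation = 1.
Δz = y_bottling·Δb = 7.5 × (-4) = -30, so new z* = 1917.5 − 30 = 1887.5.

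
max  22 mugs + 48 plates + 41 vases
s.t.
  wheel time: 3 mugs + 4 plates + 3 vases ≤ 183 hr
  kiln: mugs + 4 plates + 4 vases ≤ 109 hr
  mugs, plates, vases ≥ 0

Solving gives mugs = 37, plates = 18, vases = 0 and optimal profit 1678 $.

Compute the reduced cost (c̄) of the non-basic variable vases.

Check each constraint at x*: wheel time 183/183 (tight); kiln 109/109 (tight).
Dual feasibility on the basic columns requires 3·y_wheel time + 1·y_kiln = 22, 4·y_wheel time + 4·y_kiln = 48.
→ y_wheel time = 5 and y_kiln = 7.
Reduced cost of vases: c₃ − yᵀa₃ = 41 − (5·3 + 7·4) = 41 − 43 = -2.

-2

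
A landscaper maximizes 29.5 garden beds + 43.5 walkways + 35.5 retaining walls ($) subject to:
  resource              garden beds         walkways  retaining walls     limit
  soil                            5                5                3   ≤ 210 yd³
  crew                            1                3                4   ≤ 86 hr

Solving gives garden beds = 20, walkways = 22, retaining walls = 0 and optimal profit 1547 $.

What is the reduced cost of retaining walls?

Both soil and crew are binding at x*.
From A_Bᵀ y = c: 5·y_soil + 1·y_crew = 29.5; 5·y_soil + 3·y_crew = 43.5.
Solving: y_soil = 4.5, y_crew = 7.
Reduced cost of retaining walls: c₃ − yᵀa₃ = 35.5 − (4.5·3 + 7·4) = 35.5 − 41.5 = -6.

-6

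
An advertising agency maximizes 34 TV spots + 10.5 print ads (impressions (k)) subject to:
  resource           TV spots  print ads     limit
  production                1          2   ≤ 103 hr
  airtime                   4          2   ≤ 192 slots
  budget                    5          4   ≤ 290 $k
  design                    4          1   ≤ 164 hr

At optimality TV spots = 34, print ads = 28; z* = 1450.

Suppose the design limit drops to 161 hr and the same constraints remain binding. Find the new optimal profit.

Binding: airtime and design. Non-binding: production (13 unused), budget (8 unused).
Since production, budget are not tight, their duals are 0.
From A_Bᵀ y = c: 4·y_airtime + 4·y_design = 34; 2·y_airtime + 1·y_design = 10.5.
→ y_airtime = 2 and y_design = 6.5.
Δz = y_design·Δb = 6.5 × (-3) = -19.5, so new z* = 1450 − 19.5 = 1430.5.

1430.5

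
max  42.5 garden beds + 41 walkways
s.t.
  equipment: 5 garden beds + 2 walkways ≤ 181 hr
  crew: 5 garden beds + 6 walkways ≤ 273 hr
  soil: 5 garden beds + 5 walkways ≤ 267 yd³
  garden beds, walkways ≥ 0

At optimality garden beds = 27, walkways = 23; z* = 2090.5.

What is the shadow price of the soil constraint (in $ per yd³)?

At the optimum: equipment uses 181 of 181 (binding); crew uses 273 of 273 (binding); soil uses 250 of 267 (slack = 17).
By complementary slackness, y = 0 for the non-binding constraint.
The binding rows give the dual system: 5·y_equipment + 5·y_crew = 42.5 and 2·y_equipment + 6·y_crew = 41.
Solving: y_equipment = 2.5, y_crew = 6.
Shadow price of soil = 0.

0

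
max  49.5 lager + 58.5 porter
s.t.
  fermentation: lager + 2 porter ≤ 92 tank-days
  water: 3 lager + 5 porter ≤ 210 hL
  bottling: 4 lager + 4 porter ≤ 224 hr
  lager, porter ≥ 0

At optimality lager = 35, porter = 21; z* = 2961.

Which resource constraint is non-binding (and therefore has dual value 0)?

fermentation: 77/92 (slack 15)
water: 210/210 (binding)
bottling: 224/224 (binding)
By complementary slackness, a constraint with positive slack has shadow price 0 → fermentation.

fermentation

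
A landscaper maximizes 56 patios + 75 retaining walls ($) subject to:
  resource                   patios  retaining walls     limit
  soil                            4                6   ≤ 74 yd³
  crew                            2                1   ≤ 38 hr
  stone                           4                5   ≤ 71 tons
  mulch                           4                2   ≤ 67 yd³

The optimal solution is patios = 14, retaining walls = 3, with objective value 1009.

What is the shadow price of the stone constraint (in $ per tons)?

At the optimum: soil uses 74 of 74 (binding); crew uses 31 of 38 (slack = 7); stone uses 71 of 71 (binding); mulch uses 62 of 67 (slack = 5).
Slack constraints have shadow price 0 (complementary slackness).
Dual feasibility on the basic columns requires 4·y_soil + 4·y_stone = 56, 6·y_soil + 5·y_stone = 75.
Solving: y_soil = 5, y_stone = 9.
Shadow price of stone = 9.

9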